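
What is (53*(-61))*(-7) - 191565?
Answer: -168934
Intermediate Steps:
(53*(-61))*(-7) - 191565 = -3233*(-7) - 191565 = 22631 - 191565 = -168934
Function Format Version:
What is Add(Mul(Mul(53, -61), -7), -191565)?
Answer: -168934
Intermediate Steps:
Add(Mul(Mul(53, -61), -7), -191565) = Add(Mul(-3233, -7), -191565) = Add(22631, -191565) = -168934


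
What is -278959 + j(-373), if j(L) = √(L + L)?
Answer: -278959 + I*√746 ≈ -2.7896e+5 + 27.313*I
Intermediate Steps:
j(L) = √2*√L (j(L) = √(2*L) = √2*√L)
-278959 + j(-373) = -278959 + √2*√(-373) = -278959 + √2*(I*√373) = -278959 + I*√746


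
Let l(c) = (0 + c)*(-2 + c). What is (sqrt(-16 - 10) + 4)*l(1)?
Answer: -4 - I*sqrt(26) ≈ -4.0 - 5.099*I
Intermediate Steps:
l(c) = c*(-2 + c)
(sqrt(-16 - 10) + 4)*l(1) = (sqrt(-16 - 10) + 4)*(1*(-2 + 1)) = (sqrt(-26) + 4)*(1*(-1)) = (I*sqrt(26) + 4)*(-1) = (4 + I*sqrt(26))*(-1) = -4 - I*sqrt(26)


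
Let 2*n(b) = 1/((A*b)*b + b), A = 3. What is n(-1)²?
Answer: 1/16 ≈ 0.062500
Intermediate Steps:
n(b) = 1/(2*(b + 3*b²)) (n(b) = 1/(2*((3*b)*b + b)) = 1/(2*(3*b² + b)) = 1/(2*(b + 3*b²)))
n(-1)² = ((½)/(-1*(1 + 3*(-1))))² = ((½)*(-1)/(1 - 3))² = ((½)*(-1)/(-2))² = ((½)*(-1)*(-½))² = (¼)² = 1/16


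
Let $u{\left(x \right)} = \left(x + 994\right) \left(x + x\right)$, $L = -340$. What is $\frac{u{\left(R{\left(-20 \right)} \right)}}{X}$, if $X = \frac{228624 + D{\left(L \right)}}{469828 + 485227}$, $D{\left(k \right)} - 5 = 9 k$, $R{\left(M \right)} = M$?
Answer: $- \frac{37208942800}{225569} \approx -1.6496 \cdot 10^{5}$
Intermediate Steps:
$u{\left(x \right)} = 2 x \left(994 + x\right)$ ($u{\left(x \right)} = \left(994 + x\right) 2 x = 2 x \left(994 + x\right)$)
$D{\left(k \right)} = 5 + 9 k$
$X = \frac{225569}{955055}$ ($X = \frac{228624 + \left(5 + 9 \left(-340\right)\right)}{469828 + 485227} = \frac{228624 + \left(5 - 3060\right)}{955055} = \left(228624 - 3055\right) \frac{1}{955055} = 225569 \cdot \frac{1}{955055} = \frac{225569}{955055} \approx 0.23618$)
$\frac{u{\left(R{\left(-20 \right)} \right)}}{X} = \frac{2 \left(-20\right) \left(994 - 20\right)}{\frac{225569}{955055}} = 2 \left(-20\right) 974 \cdot \frac{955055}{225569} = \left(-38960\right) \frac{955055}{225569} = - \frac{37208942800}{225569}$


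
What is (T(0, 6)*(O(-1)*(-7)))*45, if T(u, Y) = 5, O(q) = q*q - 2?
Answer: 1575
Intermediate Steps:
O(q) = -2 + q**2 (O(q) = q**2 - 2 = -2 + q**2)
(T(0, 6)*(O(-1)*(-7)))*45 = (5*((-2 + (-1)**2)*(-7)))*45 = (5*((-2 + 1)*(-7)))*45 = (5*(-1*(-7)))*45 = (5*7)*45 = 35*45 = 1575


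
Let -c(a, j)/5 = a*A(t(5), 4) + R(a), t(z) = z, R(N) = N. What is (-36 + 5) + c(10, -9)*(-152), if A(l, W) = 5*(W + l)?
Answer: 349569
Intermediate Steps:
A(l, W) = 5*W + 5*l
c(a, j) = -230*a (c(a, j) = -5*(a*(5*4 + 5*5) + a) = -5*(a*(20 + 25) + a) = -5*(a*45 + a) = -5*(45*a + a) = -230*a)
(-36 + 5) + c(10, -9)*(-152) = (-36 + 5) - 230*10*(-152) = -31 - 2300*(-152) = -31 + 349600 = 349569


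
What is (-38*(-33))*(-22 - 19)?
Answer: -51414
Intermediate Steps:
(-38*(-33))*(-22 - 19) = 1254*(-41) = -51414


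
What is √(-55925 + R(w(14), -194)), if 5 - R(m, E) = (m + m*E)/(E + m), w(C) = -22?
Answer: I*√18111711/18 ≈ 236.43*I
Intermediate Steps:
R(m, E) = 5 - (m + E*m)/(E + m) (R(m, E) = 5 - (m + m*E)/(E + m) = 5 - (m + E*m)/(E + m))
√(-55925 + R(w(14), -194)) = √(-55925 + (4*(-22) + 5*(-194) - 1*(-194)*(-22))/(-194 - 22)) = √(-55925 + (-88 - 970 - 4268)/(-216)) = √(-55925 - 1/216*(-5326)) = √(-55925 + 2663/108) = √(-6037237/108) = I*√18111711/18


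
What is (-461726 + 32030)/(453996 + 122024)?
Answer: -107424/144005 ≈ -0.74597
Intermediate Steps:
(-461726 + 32030)/(453996 + 122024) = -429696/576020 = -429696*1/576020 = -107424/144005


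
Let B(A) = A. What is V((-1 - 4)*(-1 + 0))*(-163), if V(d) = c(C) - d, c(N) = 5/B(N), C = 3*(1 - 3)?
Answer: 5705/6 ≈ 950.83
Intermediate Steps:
C = -6 (C = 3*(-2) = -6)
c(N) = 5/N
V(d) = -5/6 - d (V(d) = 5/(-6) - d = 5*(-1/6) - d = -5/6 - d)
V((-1 - 4)*(-1 + 0))*(-163) = (-5/6 - (-1 - 4)*(-1 + 0))*(-163) = (-5/6 - (-5)*(-1))*(-163) = (-5/6 - 1*5)*(-163) = (-5/6 - 5)*(-163) = -35/6*(-163) = 5705/6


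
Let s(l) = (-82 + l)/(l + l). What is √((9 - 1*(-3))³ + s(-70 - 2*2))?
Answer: 5*√94683/37 ≈ 41.582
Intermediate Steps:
s(l) = (-82 + l)/(2*l) (s(l) = (-82 + l)/((2*l)) = (-82 + l)*(1/(2*l)) = (-82 + l)/(2*l))
√((9 - 1*(-3))³ + s(-70 - 2*2)) = √((9 - 1*(-3))³ + (-82 + (-70 - 2*2))/(2*(-70 - 2*2))) = √((9 + 3)³ + (-82 + (-70 - 4))/(2*(-70 - 4))) = √(12³ + (½)*(-82 - 74)/(-74)) = √(1728 + (½)*(-1/74)*(-156)) = √(1728 + 39/37) = √(63975/37) = 5*√94683/37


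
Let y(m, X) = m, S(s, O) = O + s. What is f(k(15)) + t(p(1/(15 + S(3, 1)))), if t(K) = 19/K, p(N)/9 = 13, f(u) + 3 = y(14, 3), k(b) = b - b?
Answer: 1306/117 ≈ 11.162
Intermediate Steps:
k(b) = 0
f(u) = 11 (f(u) = -3 + 14 = 11)
p(N) = 117 (p(N) = 9*13 = 117)
f(k(15)) + t(p(1/(15 + S(3, 1)))) = 11 + 19/117 = 1306/117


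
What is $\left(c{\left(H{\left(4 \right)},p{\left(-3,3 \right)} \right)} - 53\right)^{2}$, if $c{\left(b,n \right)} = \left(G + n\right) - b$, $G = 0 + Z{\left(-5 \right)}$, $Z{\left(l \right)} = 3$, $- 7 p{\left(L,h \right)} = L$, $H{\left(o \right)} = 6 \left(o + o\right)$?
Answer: $\frac{466489}{49} \approx 9520.2$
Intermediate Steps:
$H{\left(o \right)} = 12 o$ ($H{\left(o \right)} = 6 \cdot 2 o = 12 o$)
$p{\left(L,h \right)} = - \frac{L}{7}$
$G = 3$ ($G = 0 + 3 = 3$)
$c{\left(b,n \right)} = 3 + n - b$ ($c{\left(b,n \right)} = \left(3 + n\right) - b = 3 + n - b$)
$\left(c{\left(H{\left(4 \right)},p{\left(-3,3 \right)} \right)} - 53\right)^{2} = \left(\left(3 - - \frac{3}{7} - 12 \cdot 4\right) - 53\right)^{2} = \left(\left(3 + \frac{3}{7} - 48\right) - 53\right)^{2} = \left(- \frac{312}{7} - 53\right)^{2} = \left(- \frac{683}{7}\right)^{2} = \frac{466489}{49}$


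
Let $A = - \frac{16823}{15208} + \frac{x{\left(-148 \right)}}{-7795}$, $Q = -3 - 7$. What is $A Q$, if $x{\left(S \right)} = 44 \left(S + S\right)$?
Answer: $- \frac{66933707}{11854636} \approx -5.6462$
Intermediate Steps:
$x{\left(S \right)} = 88 S$ ($x{\left(S \right)} = 44 \cdot 2 S = 88 S$)
$Q = -10$ ($Q = -3 - 7 = -10$)
$A = \frac{66933707}{118546360}$ ($A = - \frac{16823}{15208} + \frac{88 \left(-148\right)}{-7795} = \left(-16823\right) \frac{1}{15208} - - \frac{13024}{7795} = - \frac{16823}{15208} + \frac{13024}{7795} = \frac{66933707}{118546360} \approx 0.56462$)
$A Q = \frac{66933707}{118546360} \left(-10\right) = - \frac{66933707}{11854636}$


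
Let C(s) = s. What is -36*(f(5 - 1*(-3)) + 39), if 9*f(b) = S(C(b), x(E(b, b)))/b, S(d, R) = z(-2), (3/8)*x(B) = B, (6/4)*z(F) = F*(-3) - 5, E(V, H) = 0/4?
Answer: -4213/3 ≈ -1404.3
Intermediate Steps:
E(V, H) = 0 (E(V, H) = 0*(¼) = 0)
z(F) = -10/3 - 2*F (z(F) = 2*(F*(-3) - 5)/3 = 2*(-3*F - 5)/3 = 2*(-5 - 3*F)/3 = -10/3 - 2*F)
x(B) = 8*B/3
S(d, R) = ⅔ (S(d, R) = -10/3 - 2*(-2) = -10/3 + 4 = ⅔)
f(b) = 2/(27*b) (f(b) = (2/(3*b))/9 = 2/(27*b))
-36*(f(5 - 1*(-3)) + 39) = -36*(2/(27*(5 - 1*(-3))) + 39) = -36*(2/(27*(5 + 3)) + 39) = -36*((2/27)/8 + 39) = -36*((2/27)*(⅛) + 39) = -36*(1/108 + 39) = -36*4213/108 = -4213/3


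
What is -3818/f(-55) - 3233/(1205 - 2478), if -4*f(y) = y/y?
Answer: 19444489/1273 ≈ 15275.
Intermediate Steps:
f(y) = -1/4 (f(y) = -y/(4*y) = -1/4*1 = -1/4)
-3818/f(-55) - 3233/(1205 - 2478) = -3818/(-1/4) - 3233/(1205 - 2478) = -3818*(-4) - 3233/(-1273) = 15272 - 3233*(-1/1273) = 15272 + 3233/1273 = 19444489/1273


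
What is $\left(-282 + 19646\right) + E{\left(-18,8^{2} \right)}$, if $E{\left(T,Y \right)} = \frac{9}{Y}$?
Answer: $\frac{1239305}{64} \approx 19364.0$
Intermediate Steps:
$\left(-282 + 19646\right) + E{\left(-18,8^{2} \right)} = \left(-282 + 19646\right) + \frac{9}{8^{2}} = 19364 + \frac{9}{64} = \frac{1239305}{64}$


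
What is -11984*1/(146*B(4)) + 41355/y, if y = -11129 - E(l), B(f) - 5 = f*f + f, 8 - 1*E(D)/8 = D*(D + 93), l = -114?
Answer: 9260849/4841725 ≈ 1.9127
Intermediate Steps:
E(D) = 64 - 8*D*(93 + D) (E(D) = 64 - 8*D*(D + 93) = 64 - 8*D*(93 + D))
B(f) = 5 + f + f² (B(f) = 5 + (f*f + f) = 5 + (f² + f) = 5 + (f + f²) = 5 + f + f²)
y = 7959 (y = -11129 - (64 - 744*(-114) - 8*(-114)²) = -11129 - (64 + 84816 - 8*12996) = -11129 - (64 + 84816 - 103968) = -11129 - 1*(-19088) = -11129 + 19088 = 7959)
-11984*1/(146*B(4)) + 41355/y = -11984*1/(146*(5 + 4 + 4²)) + 41355/7959 = -11984*1/(146*(5 + 4 + 16)) + 41355*(1/7959) = -11984/(25*146) + 13785/2653 = -11984/3650 + 13785/2653 = -11984*1/3650 + 13785/2653 = -5992/1825 + 13785/2653 = 9260849/4841725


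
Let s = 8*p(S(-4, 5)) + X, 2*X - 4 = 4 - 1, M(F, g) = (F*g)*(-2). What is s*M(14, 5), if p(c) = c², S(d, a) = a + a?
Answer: -112490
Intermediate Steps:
S(d, a) = 2*a
M(F, g) = -2*F*g
X = 7/2 (X = 2 + (4 - 1)/2 = 2 + (½)*3 = 2 + 3/2 = 7/2 ≈ 3.5000)
s = 1607/2 (s = 8*(2*5)² + 7/2 = 8*10² + 7/2 = 8*100 + 7/2 = 800 + 7/2 = 1607/2 ≈ 803.50)
s*M(14, 5) = 1607*(-2*14*5)/2 = (1607/2)*(-140) = -112490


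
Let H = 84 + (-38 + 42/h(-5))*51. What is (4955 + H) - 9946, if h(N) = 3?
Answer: -6131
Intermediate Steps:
H = -1140 (H = 84 + (-38 + 42/3)*51 = 84 + (-38 + 42*(⅓))*51 = 84 + (-38 + 14)*51 = 84 - 24*51 = 84 - 1224 = -1140)
(4955 + H) - 9946 = (4955 - 1140) - 9946 = 3815 - 9946 = -6131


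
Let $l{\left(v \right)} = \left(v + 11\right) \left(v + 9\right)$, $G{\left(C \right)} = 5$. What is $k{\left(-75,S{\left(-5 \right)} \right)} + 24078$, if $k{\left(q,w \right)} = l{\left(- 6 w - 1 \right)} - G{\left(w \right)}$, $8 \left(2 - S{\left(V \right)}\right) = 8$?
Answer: $24081$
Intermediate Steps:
$l{\left(v \right)} = \left(9 + v\right) \left(11 + v\right)$ ($l{\left(v \right)} = \left(11 + v\right) \left(9 + v\right) = \left(9 + v\right) \left(11 + v\right)$)
$S{\left(V \right)} = 1$ ($S{\left(V \right)} = 2 - 1 = 1$)
$k{\left(q,w \right)} = 74 + \left(-1 - 6 w\right)^{2} - 120 w$ ($k{\left(q,w \right)} = \left(99 + \left(- 6 w - 1\right)^{2} + 20 \left(- 6 w - 1\right)\right) - 5 = \left(99 + \left(-1 - 6 w\right)^{2} + 20 \left(-1 - 6 w\right)\right) - 5 = \left(99 + \left(-1 - 6 w\right)^{2} - \left(20 + 120 w\right)\right) - 5 = \left(79 + \left(-1 - 6 w\right)^{2} - 120 w\right) - 5 = 74 + \left(-1 - 6 w\right)^{2} - 120 w$)
$k{\left(-75,S{\left(-5 \right)} \right)} + 24078 = \left(75 - 108 + 36 \cdot 1^{2}\right) + 24078 = \left(75 - 108 + 36 \cdot 1\right) + 24078 = \left(75 - 108 + 36\right) + 24078 = 3 + 24078 = 24081$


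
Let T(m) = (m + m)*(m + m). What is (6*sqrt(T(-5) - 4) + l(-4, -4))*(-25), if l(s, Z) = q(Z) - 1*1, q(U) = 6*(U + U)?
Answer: 1225 - 600*sqrt(6) ≈ -244.69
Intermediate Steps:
q(U) = 12*U (q(U) = 6*(2*U) = 12*U)
l(s, Z) = -1 + 12*Z (l(s, Z) = 12*Z - 1*1 = 12*Z - 1 = -1 + 12*Z)
T(m) = 4*m**2 (T(m) = (2*m)*(2*m) = 4*m**2)
(6*sqrt(T(-5) - 4) + l(-4, -4))*(-25) = (6*sqrt(4*(-5)**2 - 4) + (-1 + 12*(-4)))*(-25) = (6*sqrt(4*25 - 4) + (-1 - 48))*(-25) = (6*sqrt(100 - 4) - 49)*(-25) = (6*sqrt(96) - 49)*(-25) = (6*(4*sqrt(6)) - 49)*(-25) = (24*sqrt(6) - 49)*(-25) = (-49 + 24*sqrt(6))*(-25) = 1225 - 600*sqrt(6)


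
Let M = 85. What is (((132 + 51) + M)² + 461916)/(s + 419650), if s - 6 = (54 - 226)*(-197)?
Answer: 26687/22677 ≈ 1.1768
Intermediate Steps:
s = 33890 (s = 6 + (54 - 226)*(-197) = 6 - 172*(-197) = 6 + 33884 = 33890)
(((132 + 51) + M)² + 461916)/(s + 419650) = (((132 + 51) + 85)² + 461916)/(33890 + 419650) = ((183 + 85)² + 461916)/453540 = (268² + 461916)*(1/453540) = (71824 + 461916)*(1/453540) = 533740*(1/453540) = 26687/22677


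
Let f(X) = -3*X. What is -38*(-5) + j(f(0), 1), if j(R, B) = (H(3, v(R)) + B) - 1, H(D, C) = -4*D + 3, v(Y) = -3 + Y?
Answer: 181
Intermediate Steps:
H(D, C) = 3 - 4*D
j(R, B) = -10 + B (j(R, B) = ((3 - 4*3) + B) - 1 = ((3 - 12) + B) - 1 = (-9 + B) - 1 = -10 + B)
-38*(-5) + j(f(0), 1) = -38*(-5) + (-10 + 1) = 190 - 9 = 181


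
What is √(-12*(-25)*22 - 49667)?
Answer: I*√43067 ≈ 207.53*I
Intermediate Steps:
√(-12*(-25)*22 - 49667) = √(300*22 - 49667) = √(6600 - 49667) = √(-43067) = I*√43067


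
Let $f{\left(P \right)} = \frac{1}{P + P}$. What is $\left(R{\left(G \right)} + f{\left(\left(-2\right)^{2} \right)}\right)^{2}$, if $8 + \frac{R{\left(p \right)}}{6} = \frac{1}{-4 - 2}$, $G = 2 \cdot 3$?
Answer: $\frac{152881}{64} \approx 2388.8$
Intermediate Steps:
$f{\left(P \right)} = \frac{1}{2 P}$
$G = 6$
$R{\left(p \right)} = -49$ ($R{\left(p \right)} = -48 + \frac{6}{-4 - 2} = -48 + \frac{6}{-6} = -48 + 6 \left(- \frac{1}{6}\right) = -48 - 1 = -49$)
$\left(R{\left(G \right)} + f{\left(\left(-2\right)^{2} \right)}\right)^{2} = \left(-49 + \frac{1}{2 \left(-2\right)^{2}}\right)^{2} = \left(-49 + \frac{1}{2 \cdot 4}\right)^{2} = \left(-49 + \frac{1}{2} \cdot \frac{1}{4}\right)^{2} = \left(-49 + \frac{1}{8}\right)^{2} = \left(- \frac{391}{8}\right)^{2} = \frac{152881}{64}$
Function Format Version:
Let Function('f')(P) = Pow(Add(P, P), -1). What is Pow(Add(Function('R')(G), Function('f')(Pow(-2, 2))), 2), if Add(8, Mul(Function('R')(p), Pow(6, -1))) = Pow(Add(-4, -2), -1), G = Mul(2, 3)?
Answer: Rational(152881, 64) ≈ 2388.8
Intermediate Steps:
Function('f')(P) = Mul(Rational(1, 2), Pow(P, -1)) (Function('f')(P) = Pow(Mul(2, P), -1) = Mul(Rational(1, 2), Pow(P, -1)))
G = 6
Function('R')(p) = -49 (Function('R')(p) = Add(-48, Mul(6, Pow(Add(-4, -2), -1))) = Add(-48, Mul(6, Pow(-6, -1))) = Add(-48, Mul(6, Rational(-1, 6))) = Add(-48, -1) = -49)
Pow(Add(Function('R')(G), Function('f')(Pow(-2, 2))), 2) = Pow(Add(-49, Mul(Rational(1, 2), Pow(Pow(-2, 2), -1))), 2) = Pow(Add(-49, Mul(Rational(1, 2), Pow(4, -1))), 2) = Pow(Add(-49, Mul(Rational(1, 2), Rational(1, 4))), 2) = Pow(Add(-49, Rational(1, 8)), 2) = Pow(Rational(-391, 8), 2) = Rational(152881, 64)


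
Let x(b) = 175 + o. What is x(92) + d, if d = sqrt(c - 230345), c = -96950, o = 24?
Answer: 199 + I*sqrt(327295) ≈ 199.0 + 572.1*I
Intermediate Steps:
x(b) = 199 (x(b) = 175 + 24 = 199)
d = I*sqrt(327295) (d = sqrt(-96950 - 230345) = sqrt(-327295) = I*sqrt(327295) ≈ 572.1*I)
x(92) + d = 199 + I*sqrt(327295)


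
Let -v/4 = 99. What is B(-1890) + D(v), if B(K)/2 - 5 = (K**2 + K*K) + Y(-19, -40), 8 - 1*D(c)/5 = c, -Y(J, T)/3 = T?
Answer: 14290670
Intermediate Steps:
v = -396 (v = -4*99 = -396)
Y(J, T) = -3*T
D(c) = 40 - 5*c
B(K) = 250 + 4*K**2 (B(K) = 10 + 2*((K**2 + K*K) - 3*(-40)) = 10 + 2*((K**2 + K**2) + 120) = 10 + 2*(2*K**2 + 120) = 10 + 2*(120 + 2*K**2) = 10 + (240 + 4*K**2) = 250 + 4*K**2)
B(-1890) + D(v) = (250 + 4*(-1890)**2) + (40 - 5*(-396)) = (250 + 4*3572100) + (40 + 1980) = (250 + 14288400) + 2020 = 14288650 + 2020 = 14290670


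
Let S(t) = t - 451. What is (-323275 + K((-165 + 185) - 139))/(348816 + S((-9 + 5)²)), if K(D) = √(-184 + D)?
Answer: -323275/348381 + I*√303/348381 ≈ -0.92794 + 4.9965e-5*I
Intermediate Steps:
S(t) = -451 + t
(-323275 + K((-165 + 185) - 139))/(348816 + S((-9 + 5)²)) = (-323275 + √(-184 + ((-165 + 185) - 139)))/(348816 + (-451 + (-9 + 5)²)) = (-323275 + √(-184 + (20 - 139)))/(348816 + (-451 + (-4)²)) = (-323275 + √(-184 - 119))/(348816 + (-451 + 16)) = (-323275 + √(-303))/(348816 - 435) = (-323275 + I*√303)/348381 = (-323275 + I*√303)*(1/348381) = -323275/348381 + I*√303/348381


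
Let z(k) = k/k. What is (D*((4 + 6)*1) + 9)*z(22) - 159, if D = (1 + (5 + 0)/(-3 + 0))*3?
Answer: -170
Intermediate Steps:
z(k) = 1
D = -2 (D = (1 + 5/(-3))*3 = (1 + 5*(-⅓))*3 = (1 - 5/3)*3 = -⅔*3 = -2)
(D*((4 + 6)*1) + 9)*z(22) - 159 = (-2*(4 + 6) + 9)*1 - 159 = (-20 + 9)*1 - 159 = -11*1 - 159 = -11 - 159 = -170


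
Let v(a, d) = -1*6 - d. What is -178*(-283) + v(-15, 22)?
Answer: 50346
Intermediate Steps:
v(a, d) = -6 - d
-178*(-283) + v(-15, 22) = -178*(-283) + (-6 - 1*22) = 50374 + (-6 - 22) = 50374 - 28 = 50346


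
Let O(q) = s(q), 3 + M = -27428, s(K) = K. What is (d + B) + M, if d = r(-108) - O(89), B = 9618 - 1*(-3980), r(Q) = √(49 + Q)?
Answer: -13922 + I*√59 ≈ -13922.0 + 7.6811*I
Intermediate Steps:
M = -27431 (M = -3 - 27428 = -27431)
O(q) = q
B = 13598 (B = 9618 + 3980 = 13598)
d = -89 + I*√59 (d = √(49 - 108) - 1*89 = √(-59) - 89 = I*√59 - 89 = -89 + I*√59 ≈ -89.0 + 7.6811*I)
(d + B) + M = ((-89 + I*√59) + 13598) - 27431 = (13509 + I*√59) - 27431 = -13922 + I*√59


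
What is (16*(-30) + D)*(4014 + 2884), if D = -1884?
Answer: -16306872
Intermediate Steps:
(16*(-30) + D)*(4014 + 2884) = (16*(-30) - 1884)*(4014 + 2884) = (-480 - 1884)*6898 = -2364*6898 = -16306872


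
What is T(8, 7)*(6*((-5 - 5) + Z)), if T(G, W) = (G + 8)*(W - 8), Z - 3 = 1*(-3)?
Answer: 960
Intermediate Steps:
Z = 0 (Z = 3 + 1*(-3) = 3 - 3 = 0)
T(G, W) = (-8 + W)*(8 + G) (T(G, W) = (8 + G)*(-8 + W) = (-8 + W)*(8 + G))
T(8, 7)*(6*((-5 - 5) + Z)) = (-64 - 8*8 + 8*7 + 8*7)*(6*((-5 - 5) + 0)) = (-64 - 64 + 56 + 56)*(6*(-10 + 0)) = -96*(-10) = -16*(-60) = 960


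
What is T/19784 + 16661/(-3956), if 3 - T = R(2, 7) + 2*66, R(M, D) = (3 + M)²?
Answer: -20639403/4891594 ≈ -4.2194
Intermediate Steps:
T = -154 (T = 3 - ((3 + 2)² + 2*66) = 3 - (5² + 132) = 3 - (25 + 132) = 3 - 1*157 = 3 - 157 = -154)
T/19784 + 16661/(-3956) = -154/19784 + 16661/(-3956) = -154*1/19784 + 16661*(-1/3956) = -77/9892 - 16661/3956 = -20639403/4891594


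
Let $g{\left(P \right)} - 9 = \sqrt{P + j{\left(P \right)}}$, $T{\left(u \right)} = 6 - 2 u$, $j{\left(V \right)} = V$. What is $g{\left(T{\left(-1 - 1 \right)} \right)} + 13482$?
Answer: $13491 + 2 \sqrt{5} \approx 13495.0$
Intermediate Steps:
$g{\left(P \right)} = 9 + \sqrt{2} \sqrt{P}$ ($g{\left(P \right)} = 9 + \sqrt{P + P} = 9 + \sqrt{2 P} = 9 + \sqrt{2} \sqrt{P}$)
$g{\left(T{\left(-1 - 1 \right)} \right)} + 13482 = \left(9 + \sqrt{2} \sqrt{6 - 2 \left(-1 - 1\right)}\right) + 13482 = \left(9 + \sqrt{2} \sqrt{6 - -4}\right) + 13482 = \left(9 + \sqrt{2} \sqrt{6 + 4}\right) + 13482 = \left(9 + \sqrt{2} \sqrt{10}\right) + 13482 = \left(9 + 2 \sqrt{5}\right) + 13482 = 13491 + 2 \sqrt{5}$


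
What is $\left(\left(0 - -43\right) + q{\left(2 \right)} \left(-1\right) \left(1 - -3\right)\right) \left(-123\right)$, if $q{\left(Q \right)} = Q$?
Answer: $-4305$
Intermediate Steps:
$\left(\left(0 - -43\right) + q{\left(2 \right)} \left(-1\right) \left(1 - -3\right)\right) \left(-123\right) = \left(\left(0 - -43\right) + 2 \left(-1\right) \left(1 - -3\right)\right) \left(-123\right) = \left(\left(0 + 43\right) - 2 \left(1 + 3\right)\right) \left(-123\right) = \left(43 - 8\right) \left(-123\right) = 35 \left(-123\right) = -4305$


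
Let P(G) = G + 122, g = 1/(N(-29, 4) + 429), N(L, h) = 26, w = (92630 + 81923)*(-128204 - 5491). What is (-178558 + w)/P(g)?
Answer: -10618354061315/55511 ≈ -1.9128e+8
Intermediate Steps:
w = -23336863335 (w = 174553*(-133695) = -23336863335)
g = 1/455 (g = 1/(26 + 429) = 1/455 ≈ 0.0021978)
P(G) = 122 + G
(-178558 + w)/P(g) = (-178558 - 23336863335)/(122 + 1/455) = -23337041893/55511/455 = -23337041893*455/55511 = -10618354061315/55511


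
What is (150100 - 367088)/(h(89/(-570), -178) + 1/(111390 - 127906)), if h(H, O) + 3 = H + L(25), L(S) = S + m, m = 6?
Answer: -1021375535280/131062433 ≈ -7793.0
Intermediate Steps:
L(S) = 6 + S (L(S) = S + 6 = 6 + S)
h(H, O) = 28 + H (h(H, O) = -3 + (H + (6 + 25)) = -3 + (H + 31) = -3 + (31 + H) = 28 + H)
(150100 - 367088)/(h(89/(-570), -178) + 1/(111390 - 127906)) = (150100 - 367088)/((28 + 89/(-570)) + 1/(111390 - 127906)) = -216988/((28 + 89*(-1/570)) + 1/(-16516)) = -216988/((28 - 89/570) - 1/16516) = -216988/(15871/570 - 1/16516) = -216988/131062433/4707060 = -216988*4707060/131062433 = -1021375535280/131062433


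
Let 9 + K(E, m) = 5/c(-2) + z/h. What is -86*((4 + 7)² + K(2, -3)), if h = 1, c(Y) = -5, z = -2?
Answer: -9374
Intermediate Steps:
K(E, m) = -12 (K(E, m) = -9 + (5/(-5) - 2/1) = -9 + (5*(-⅕) - 2*1) = -9 + (-1 - 2) = -9 - 3 = -12)
-86*((4 + 7)² + K(2, -3)) = -86*((4 + 7)² - 12) = -86*(11² - 12) = -86*(121 - 12) = -86*109 = -9374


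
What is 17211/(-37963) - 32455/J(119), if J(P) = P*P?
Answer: -1475814136/537594043 ≈ -2.7452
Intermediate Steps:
J(P) = P²
17211/(-37963) - 32455/J(119) = 17211/(-37963) - 32455/(119²) = 17211*(-1/37963) - 32455/14161 = -17211/37963 - 32455*1/14161 = -17211/37963 - 32455/14161 = -1475814136/537594043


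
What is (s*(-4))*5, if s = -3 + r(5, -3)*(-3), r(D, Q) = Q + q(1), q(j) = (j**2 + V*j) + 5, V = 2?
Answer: 360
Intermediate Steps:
q(j) = 5 + j**2 + 2*j (q(j) = (j**2 + 2*j) + 5 = 5 + j**2 + 2*j)
r(D, Q) = 8 + Q (r(D, Q) = Q + (5 + 1**2 + 2*1) = Q + (5 + 1 + 2) = Q + 8 = 8 + Q)
s = -18 (s = -3 + (8 - 3)*(-3) = -3 + 5*(-3) = -3 - 15 = -18)
(s*(-4))*5 = -18*(-4)*5 = 72*5 = 360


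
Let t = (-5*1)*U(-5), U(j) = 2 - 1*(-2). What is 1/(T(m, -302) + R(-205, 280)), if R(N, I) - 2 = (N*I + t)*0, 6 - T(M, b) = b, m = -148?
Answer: 1/310 ≈ 0.0032258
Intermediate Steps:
T(M, b) = 6 - b
U(j) = 4 (U(j) = 2 + 2 = 4)
t = -20 (t = -5*1*4 = -5*4 = -20)
R(N, I) = 2 (R(N, I) = 2 + (N*I - 20)*0 = 2 + (I*N - 20)*0 = 2 + (-20 + I*N)*0 = 2 + 0 = 2)
1/(T(m, -302) + R(-205, 280)) = 1/((6 - 1*(-302)) + 2) = 1/((6 + 302) + 2) = 1/(308 + 2) = 1/310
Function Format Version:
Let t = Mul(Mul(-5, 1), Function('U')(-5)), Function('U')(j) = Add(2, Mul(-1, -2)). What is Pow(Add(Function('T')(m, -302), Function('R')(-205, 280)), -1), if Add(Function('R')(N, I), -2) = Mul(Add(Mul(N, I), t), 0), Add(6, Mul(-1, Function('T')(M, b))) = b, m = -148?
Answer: Rational(1, 310) ≈ 0.0032258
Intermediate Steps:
Function('T')(M, b) = Add(6, Mul(-1, b))
Function('U')(j) = 4 (Function('U')(j) = Add(2, 2) = 4)
t = -20 (t = Mul(Mul(-5, 1), 4) = Mul(-5, 4) = -20)
Function('R')(N, I) = 2 (Function('R')(N, I) = Add(2, Mul(Add(Mul(N, I), -20), 0)) = Add(2, Mul(Add(Mul(I, N), -20), 0)) = Add(2, Mul(Add(-20, Mul(I, N)), 0)) = Add(2, 0) = 2)
Pow(Add(Function('T')(m, -302), Function('R')(-205, 280)), -1) = Pow(Add(Add(6, Mul(-1, -302)), 2), -1) = Pow(Add(Add(6, 302), 2), -1) = Pow(Add(308, 2), -1) = Pow(310, -1) = Rational(1, 310)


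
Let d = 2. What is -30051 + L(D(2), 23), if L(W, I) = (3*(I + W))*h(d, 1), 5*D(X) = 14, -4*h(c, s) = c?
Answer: -300897/10 ≈ -30090.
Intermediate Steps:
h(c, s) = -c/4
D(X) = 14/5 (D(X) = (⅕)*14 = 14/5)
L(W, I) = -3*I/2 - 3*W/2 (L(W, I) = (3*(I + W))*(-¼*2) = (3*I + 3*W)*(-½) = -3*I/2 - 3*W/2)
-30051 + L(D(2), 23) = -30051 + (-3/2*23 - 3/2*14/5) = -30051 + (-69/2 - 21/5) = -30051 - 387/10 = -300897/10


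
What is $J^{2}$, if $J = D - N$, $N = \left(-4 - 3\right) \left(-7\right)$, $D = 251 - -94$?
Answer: $87616$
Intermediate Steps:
$D = 345$ ($D = 251 + 94 = 345$)
$N = 49$ ($N = \left(-7\right) \left(-7\right) = 49$)
$J = 296$ ($J = 345 - 49 = 296$)
$J^{2} = 296^{2} = 87616$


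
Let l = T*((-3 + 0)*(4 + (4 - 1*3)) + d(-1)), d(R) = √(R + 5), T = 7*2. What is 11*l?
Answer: -2002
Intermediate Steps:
T = 14
d(R) = √(5 + R)
l = -182 (l = 14*((-3 + 0)*(4 + (4 - 1*3)) + √(5 - 1)) = 14*(-3*(4 + (4 - 3)) + √4) = 14*(-3*(4 + 1) + 2) = 14*(-3*5 + 2) = 14*(-15 + 2) = 14*(-13) = -182)
11*l = 11*(-182) = -2002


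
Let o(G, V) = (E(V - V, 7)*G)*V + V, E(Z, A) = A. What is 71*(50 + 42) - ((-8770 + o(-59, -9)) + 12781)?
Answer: -1187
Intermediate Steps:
o(G, V) = V + 7*G*V (o(G, V) = (7*G)*V + V = 7*G*V + V = V + 7*G*V)
71*(50 + 42) - ((-8770 + o(-59, -9)) + 12781) = 71*(50 + 42) - ((-8770 - 9*(1 + 7*(-59))) + 12781) = 71*92 - ((-8770 - 9*(1 - 413)) + 12781) = 6532 - ((-8770 - 9*(-412)) + 12781) = 6532 - ((-8770 + 3708) + 12781) = 6532 - (-5062 + 12781) = 6532 - 1*7719 = 6532 - 7719 = -1187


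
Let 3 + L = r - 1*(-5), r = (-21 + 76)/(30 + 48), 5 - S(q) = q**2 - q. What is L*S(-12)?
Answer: -31861/78 ≈ -408.47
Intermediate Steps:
S(q) = 5 + q - q**2 (S(q) = 5 - (q**2 - q) = 5 + (q - q**2) = 5 + q - q**2)
r = 55/78 ≈ 0.70513
L = 211/78 (L = -3 + (55/78 - 1*(-5)) = -3 + (55/78 + 5) = -3 + 445/78 = 211/78 ≈ 2.7051)
L*S(-12) = 211*(5 - 12 - 1*(-12)**2)/78 = 211*(5 - 12 - 1*144)/78 = 211*(5 - 12 - 144)/78 = (211/78)*(-151) = -31861/78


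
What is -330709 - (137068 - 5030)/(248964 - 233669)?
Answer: -5058326193/15295 ≈ -3.3072e+5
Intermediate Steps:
-330709 - (137068 - 5030)/(248964 - 233669) = -330709 - 132038/15295 = -5058326193/15295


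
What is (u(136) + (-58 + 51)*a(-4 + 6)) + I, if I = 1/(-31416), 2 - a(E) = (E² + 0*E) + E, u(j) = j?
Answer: 5152223/31416 ≈ 164.00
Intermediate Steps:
a(E) = 2 - E - E² (a(E) = 2 - ((E² + 0*E) + E) = 2 - ((E² + 0) + E) = 2 - (E² + E) = 2 - (E + E²) = 2 + (-E - E²) = 2 - E - E²)
I = -1/31416 ≈ -3.1831e-5
(u(136) + (-58 + 51)*a(-4 + 6)) + I = (136 + (-58 + 51)*(2 - (-4 + 6) - (-4 + 6)²)) - 1/31416 = (136 - 7*(2 - 1*2 - 1*2²)) - 1/31416 = (136 - 7*(2 - 2 - 1*4)) - 1/31416 = (136 - 7*(2 - 2 - 4)) - 1/31416 = (136 - 7*(-4)) - 1/31416 = (136 + 28) - 1/31416 = 164 - 1/31416 = 5152223/31416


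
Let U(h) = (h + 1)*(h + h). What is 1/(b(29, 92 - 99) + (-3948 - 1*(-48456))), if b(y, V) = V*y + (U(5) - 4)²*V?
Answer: 1/22353 ≈ 4.4737e-5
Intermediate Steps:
U(h) = 2*h*(1 + h) (U(h) = (1 + h)*(2*h) = 2*h*(1 + h))
b(y, V) = 3136*V + V*y (b(y, V) = V*y + (2*5*(1 + 5) - 4)²*V = V*y + (2*5*6 - 4)²*V = V*y + (60 - 4)²*V = V*y + 56²*V = V*y + 3136*V = 3136*V + V*y)
1/(b(29, 92 - 99) + (-3948 - 1*(-48456))) = 1/((92 - 99)*(3136 + 29) + (-3948 - 1*(-48456))) = 1/(-7*3165 + (-3948 + 48456)) = 1/(-22155 + 44508) = 1/22353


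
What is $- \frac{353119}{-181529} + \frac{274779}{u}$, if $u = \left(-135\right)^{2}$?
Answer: $\frac{2085775958}{122532075} \approx 17.022$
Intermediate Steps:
$u = 18225$
$- \frac{353119}{-181529} + \frac{274779}{u} = - \frac{353119}{-181529} + \frac{274779}{18225} = \left(-353119\right) \left(- \frac{1}{181529}\right) + 274779 \cdot \frac{1}{18225} = \frac{353119}{181529} + \frac{10177}{675} = \frac{2085775958}{122532075}$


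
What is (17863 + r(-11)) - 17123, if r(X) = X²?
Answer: 861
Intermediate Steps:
(17863 + r(-11)) - 17123 = (17863 + (-11)²) - 17123 = (17863 + 121) - 17123 = 17984 - 17123 = 861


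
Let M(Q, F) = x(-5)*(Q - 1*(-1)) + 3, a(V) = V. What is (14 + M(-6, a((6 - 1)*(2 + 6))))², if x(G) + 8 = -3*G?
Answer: 324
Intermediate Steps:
x(G) = -8 - 3*G
M(Q, F) = 10 + 7*Q (M(Q, F) = (-8 - 3*(-5))*(Q - 1*(-1)) + 3 = (-8 + 15)*(Q + 1) + 3 = 7*(1 + Q) + 3 = (7 + 7*Q) + 3 = 10 + 7*Q)
(14 + M(-6, a((6 - 1)*(2 + 6))))² = (14 + (10 + 7*(-6)))² = (14 + (10 - 42))² = (14 - 32)² = (-18)² = 324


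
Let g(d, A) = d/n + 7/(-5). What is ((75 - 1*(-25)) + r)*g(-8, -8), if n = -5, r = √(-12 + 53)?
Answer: 20 + √41/5 ≈ 21.281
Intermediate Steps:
r = √41 ≈ 6.4031
g(d, A) = -7/5 - d/5 (g(d, A) = d/(-5) + 7/(-5) = d*(-⅕) + 7*(-⅕) = -d/5 - 7/5 = -7/5 - d/5)
((75 - 1*(-25)) + r)*g(-8, -8) = ((75 - 1*(-25)) + √41)*(-7/5 - ⅕*(-8)) = ((75 + 25) + √41)*(-7/5 + 8/5) = (100 + √41)*(⅕) = 20 + √41/5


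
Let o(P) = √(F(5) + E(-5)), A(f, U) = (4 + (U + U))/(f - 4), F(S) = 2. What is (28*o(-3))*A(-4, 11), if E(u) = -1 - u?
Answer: -91*√6 ≈ -222.90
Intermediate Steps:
A(f, U) = (4 + 2*U)/(-4 + f)
o(P) = √6 (o(P) = √(2 + (-1 - 1*(-5))) = √(2 + (-1 + 5)) = √(2 + 4) = √6)
(28*o(-3))*A(-4, 11) = (28*√6)*(2*(2 + 11)/(-4 - 4)) = (28*√6)*(2*13/(-8)) = (28*√6)*(2*(-⅛)*13) = (28*√6)*(-13/4) = -91*√6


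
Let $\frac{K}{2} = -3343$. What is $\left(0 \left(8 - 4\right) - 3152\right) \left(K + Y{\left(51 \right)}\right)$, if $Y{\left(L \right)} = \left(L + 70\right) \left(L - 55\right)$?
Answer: $22599840$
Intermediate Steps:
$K = -6686$ ($K = 2 \left(-3343\right) = -6686$)
$Y{\left(L \right)} = \left(-55 + L\right) \left(70 + L\right)$ ($Y{\left(L \right)} = \left(70 + L\right) \left(-55 + L\right) = \left(-55 + L\right) \left(70 + L\right)$)
$\left(0 \left(8 - 4\right) - 3152\right) \left(K + Y{\left(51 \right)}\right) = \left(0 \left(8 - 4\right) - 3152\right) \left(-6686 + \left(-3850 + 51^{2} + 15 \cdot 51\right)\right) = \left(0 \cdot 4 - 3152\right) \left(-6686 + \left(-3850 + 2601 + 765\right)\right) = \left(0 - 3152\right) \left(-6686 - 484\right) = \left(-3152\right) \left(-7170\right) = 22599840$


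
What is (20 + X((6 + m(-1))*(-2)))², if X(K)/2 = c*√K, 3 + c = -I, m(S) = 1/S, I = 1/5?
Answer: -48/5 - 256*I*√10 ≈ -9.6 - 809.54*I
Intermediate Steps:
I = ⅕ ≈ 0.20000
m(S) = 1/S
c = -16/5 (c = -3 - 1*⅕ = -3 - ⅕ = -16/5 ≈ -3.2000)
X(K) = -32*√K/5 (X(K) = 2*(-16*√K/5) = -32*√K/5)
(20 + X((6 + m(-1))*(-2)))² = (20 - 32*I*√2*√(6 + 1/(-1))/5)² = (20 - 32*I*√2*√(6 - 1)/5)² = (20 - 32*I*√10/5)²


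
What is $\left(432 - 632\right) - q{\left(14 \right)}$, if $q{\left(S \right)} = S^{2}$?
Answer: $-396$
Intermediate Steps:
$\left(432 - 632\right) - q{\left(14 \right)} = \left(432 - 632\right) - 14^{2} = -200 - 196 = -396$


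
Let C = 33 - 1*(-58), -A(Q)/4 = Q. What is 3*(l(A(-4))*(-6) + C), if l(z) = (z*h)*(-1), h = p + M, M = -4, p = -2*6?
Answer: -4335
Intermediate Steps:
A(Q) = -4*Q
p = -12
C = 91 (C = 33 + 58 = 91)
h = -16 (h = -12 - 4 = -16)
l(z) = 16*z (l(z) = (z*(-16))*(-1) = -16*z*(-1) = 16*z)
3*(l(A(-4))*(-6) + C) = 3*((16*(-4*(-4)))*(-6) + 91) = 3*((16*16)*(-6) + 91) = 3*(256*(-6) + 91) = 3*(-1536 + 91) = 3*(-1445) = -4335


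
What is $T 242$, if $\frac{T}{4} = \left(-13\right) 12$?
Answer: $-151008$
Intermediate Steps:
$T = -624$ ($T = 4 \left(\left(-13\right) 12\right) = 4 \left(-156\right) = -624$)
$T 242 = \left(-624\right) 242 = -151008$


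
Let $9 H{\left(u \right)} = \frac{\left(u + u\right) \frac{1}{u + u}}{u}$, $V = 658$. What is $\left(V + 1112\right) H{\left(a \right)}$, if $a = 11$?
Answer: $\frac{590}{33} \approx 17.879$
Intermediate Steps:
$H{\left(u \right)} = \frac{1}{9 u}$ ($H{\left(u \right)} = \frac{\frac{u + u}{u + u} \frac{1}{u}}{9} = \frac{\frac{2 u}{2 u} \frac{1}{u}}{9} = \frac{2 u \frac{1}{2 u} \frac{1}{u}}{9} = \frac{1 \frac{1}{u}}{9} = \frac{1}{9 u}$)
$\left(V + 1112\right) H{\left(a \right)} = \left(658 + 1112\right) \frac{1}{9 \cdot 11} = 1770 \cdot \frac{1}{9} \cdot \frac{1}{11} = 1770 \cdot \frac{1}{99} = \frac{590}{33}$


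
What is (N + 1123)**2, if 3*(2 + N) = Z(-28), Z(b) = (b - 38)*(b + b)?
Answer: 5536609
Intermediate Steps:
Z(b) = 2*b*(-38 + b) (Z(b) = (-38 + b)*(2*b) = 2*b*(-38 + b))
N = 1230 (N = -2 + (2*(-28)*(-38 - 28))/3 = -2 + (2*(-28)*(-66))/3 = -2 + (1/3)*3696 = -2 + 1232 = 1230)
(N + 1123)**2 = (1230 + 1123)**2 = 2353**2 = 5536609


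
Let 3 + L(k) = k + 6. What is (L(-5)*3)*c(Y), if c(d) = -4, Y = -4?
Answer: 24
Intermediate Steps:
L(k) = 3 + k (L(k) = -3 + (k + 6) = -3 + (6 + k) = 3 + k)
(L(-5)*3)*c(Y) = ((3 - 5)*3)*(-4) = -2*3*(-4) = -6*(-4) = 24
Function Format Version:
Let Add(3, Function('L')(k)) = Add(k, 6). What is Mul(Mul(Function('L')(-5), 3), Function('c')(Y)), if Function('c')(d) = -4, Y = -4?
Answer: 24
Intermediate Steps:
Function('L')(k) = Add(3, k) (Function('L')(k) = Add(-3, Add(k, 6)) = Add(-3, Add(6, k)) = Add(3, k))
Mul(Mul(Function('L')(-5), 3), Function('c')(Y)) = Mul(Mul(Add(3, -5), 3), -4) = Mul(Mul(-2, 3), -4) = Mul(-6, -4) = 24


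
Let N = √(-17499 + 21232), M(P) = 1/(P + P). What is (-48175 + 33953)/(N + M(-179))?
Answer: -5091476/478436211 - 1822748408*√3733/478436211 ≈ -232.78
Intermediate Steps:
M(P) = 1/(2*P)
N = √3733 ≈ 61.098
(-48175 + 33953)/(N + M(-179)) = (-48175 + 33953)/(√3733 + (½)/(-179)) = -14222/(√3733 + (½)*(-1/179)) = -14222/(√3733 - 1/358) = -14222/(-1/358 + √3733)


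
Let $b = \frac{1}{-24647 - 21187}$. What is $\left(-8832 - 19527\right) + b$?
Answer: $- \frac{1299806407}{45834} \approx -28359.0$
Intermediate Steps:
$b = - \frac{1}{45834}$ ($b = \frac{1}{-45834} = - \frac{1}{45834} \approx -2.1818 \cdot 10^{-5}$)
$\left(-8832 - 19527\right) + b = \left(-8832 - 19527\right) - \frac{1}{45834} = -28359 - \frac{1}{45834} = - \frac{1299806407}{45834}$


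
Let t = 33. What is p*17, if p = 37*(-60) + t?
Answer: -37179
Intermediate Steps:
p = -2187 (p = 37*(-60) + 33 = -2220 + 33 = -2187)
p*17 = -2187*17 = -37179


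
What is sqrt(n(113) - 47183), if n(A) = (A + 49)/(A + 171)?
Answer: I*sqrt(951386510)/142 ≈ 217.22*I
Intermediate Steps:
n(A) = (49 + A)/(171 + A)
sqrt(n(113) - 47183) = sqrt((49 + 113)/(171 + 113) - 47183) = sqrt(162/284 - 47183) = sqrt((1/284)*162 - 47183) = sqrt(81/142 - 47183) = sqrt(-6699905/142) = I*sqrt(951386510)/142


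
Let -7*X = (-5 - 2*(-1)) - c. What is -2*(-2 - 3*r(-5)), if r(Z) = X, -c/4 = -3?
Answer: 118/7 ≈ 16.857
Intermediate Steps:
c = 12 (c = -4*(-3) = 12)
X = 15/7 (X = -((-5 - 2*(-1)) - 1*12)/7 = -((-5 + 2) - 12)/7 = -(-3 - 12)/7 = -⅐*(-15) = 15/7 ≈ 2.1429)
r(Z) = 15/7
-2*(-2 - 3*r(-5)) = -2*(-2 - 3*15/7) = -2*(-2 - 45/7) = -2*(-59/7) = 118/7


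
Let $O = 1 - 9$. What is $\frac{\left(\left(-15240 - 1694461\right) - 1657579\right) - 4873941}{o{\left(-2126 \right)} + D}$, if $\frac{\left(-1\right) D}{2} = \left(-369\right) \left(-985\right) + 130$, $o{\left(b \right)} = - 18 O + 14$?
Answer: $\frac{8241221}{727032} \approx 11.335$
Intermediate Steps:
$O = -8$
$o{\left(b \right)} = 158$ ($o{\left(b \right)} = \left(-18\right) \left(-8\right) + 14 = 144 + 14 = 158$)
$D = -727190$ ($D = - 2 \left(\left(-369\right) \left(-985\right) + 130\right) = - 2 \left(363465 + 130\right) = \left(-2\right) 363595 = -727190$)
$\frac{\left(\left(-15240 - 1694461\right) - 1657579\right) - 4873941}{o{\left(-2126 \right)} + D} = \frac{\left(\left(-15240 - 1694461\right) - 1657579\right) - 4873941}{158 - 727190} = \frac{\left(-1709701 - 1657579\right) - 4873941}{-727032} = \left(-3367280 - 4873941\right) \left(- \frac{1}{727032}\right) = \left(-8241221\right) \left(- \frac{1}{727032}\right) = \frac{8241221}{727032}$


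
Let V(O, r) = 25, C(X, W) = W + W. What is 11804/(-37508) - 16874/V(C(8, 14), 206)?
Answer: -158301273/234425 ≈ -675.27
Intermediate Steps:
C(X, W) = 2*W
11804/(-37508) - 16874/V(C(8, 14), 206) = 11804/(-37508) - 16874/25 = 11804*(-1/37508) - 16874*1/25 = -2951/9377 - 16874/25 = -158301273/234425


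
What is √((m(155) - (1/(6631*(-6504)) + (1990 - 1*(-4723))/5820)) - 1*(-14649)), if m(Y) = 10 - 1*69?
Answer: √1595745261725706762567690/10458545820 ≈ 120.78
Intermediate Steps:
m(Y) = -59 (m(Y) = 10 - 69 = -59)
√((m(155) - (1/(6631*(-6504)) + (1990 - 1*(-4723))/5820)) - 1*(-14649)) = √((-59 - (1/(6631*(-6504)) + (1990 - 1*(-4723))/5820)) - 1*(-14649)) = √((-59 - ((1/6631)*(-1/6504) + (1990 + 4723)*(1/5820))) + 14649) = √((-59 - (-1/43128024 + 6713*(1/5820))) + 14649) = √((-59 - (-1/43128024 + 6713/5820)) + 14649) = √((-59 - 1*24126534941/20917091640) + 14649) = √((-59 - 24126534941/20917091640) + 14649) = √(-1258234941701/20917091640 + 14649) = √(305156240492659/20917091640) = √1595745261725706762567690/10458545820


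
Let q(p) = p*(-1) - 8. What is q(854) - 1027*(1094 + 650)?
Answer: -1791950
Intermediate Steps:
q(p) = -8 - p (q(p) = -p - 8 = -8 - p)
q(854) - 1027*(1094 + 650) = (-8 - 1*854) - 1027*(1094 + 650) = (-8 - 854) - 1027*1744 = -862 - 1*1791088 = -862 - 1791088 = -1791950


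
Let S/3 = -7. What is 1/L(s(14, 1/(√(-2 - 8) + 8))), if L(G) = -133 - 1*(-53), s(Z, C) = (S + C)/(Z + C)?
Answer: -1/80 ≈ -0.012500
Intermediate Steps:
S = -21 (S = 3*(-7) = -21)
s(Z, C) = (-21 + C)/(C + Z) (s(Z, C) = (-21 + C)/(Z + C) = (-21 + C)/(C + Z))
L(G) = -80 (L(G) = -133 + 53 = -80)
1/L(s(14, 1/(√(-2 - 8) + 8))) = 1/(-80) = -1/80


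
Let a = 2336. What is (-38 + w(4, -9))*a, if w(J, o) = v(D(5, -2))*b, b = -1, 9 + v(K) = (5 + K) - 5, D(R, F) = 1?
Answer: -70080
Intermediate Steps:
v(K) = -9 + K (v(K) = -9 + ((5 + K) - 5) = -9 + K)
w(J, o) = 8 (w(J, o) = (-9 + 1)*(-1) = -8*(-1) = 8)
(-38 + w(4, -9))*a = (-38 + 8)*2336 = -30*2336 = -70080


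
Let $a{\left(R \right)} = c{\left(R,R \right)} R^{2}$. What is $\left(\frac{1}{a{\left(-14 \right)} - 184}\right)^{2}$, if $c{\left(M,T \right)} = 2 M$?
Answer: $\frac{1}{32171584} \approx 3.1083 \cdot 10^{-8}$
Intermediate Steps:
$a{\left(R \right)} = 2 R^{3}$ ($a{\left(R \right)} = 2 R R^{2} = 2 R^{3}$)
$\left(\frac{1}{a{\left(-14 \right)} - 184}\right)^{2} = \left(\frac{1}{2 \left(-14\right)^{3} - 184}\right)^{2} = \left(\frac{1}{2 \left(-2744\right) - 184}\right)^{2} = \left(\frac{1}{-5488 - 184}\right)^{2} = \left(\frac{1}{-5672}\right)^{2} = \left(- \frac{1}{5672}\right)^{2} = \frac{1}{32171584}$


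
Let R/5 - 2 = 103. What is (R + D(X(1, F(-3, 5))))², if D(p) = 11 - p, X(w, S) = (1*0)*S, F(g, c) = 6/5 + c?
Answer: 287296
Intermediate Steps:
F(g, c) = 6/5 + c (F(g, c) = 6*(⅕) + c = 6/5 + c)
R = 525 (R = 10 + 5*103 = 10 + 515 = 525)
X(w, S) = 0 (X(w, S) = 0*S = 0)
(R + D(X(1, F(-3, 5))))² = (525 + (11 - 1*0))² = (525 + (11 + 0))² = (525 + 11)² = 536² = 287296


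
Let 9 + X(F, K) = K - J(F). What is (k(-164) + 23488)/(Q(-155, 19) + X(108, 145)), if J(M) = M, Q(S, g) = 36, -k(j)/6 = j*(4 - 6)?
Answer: 1345/4 ≈ 336.25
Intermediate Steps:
k(j) = 12*j (k(j) = -6*j*(4 - 6) = -6*j*(-2) = -(-12)*j = 12*j)
X(F, K) = -9 + K - F (X(F, K) = -9 + (K - F) = -9 + K - F)
(k(-164) + 23488)/(Q(-155, 19) + X(108, 145)) = (12*(-164) + 23488)/(36 + (-9 + 145 - 1*108)) = (-1968 + 23488)/(36 + (-9 + 145 - 108)) = 21520/(36 + 28) = 21520/64 = 21520*(1/64) = 1345/4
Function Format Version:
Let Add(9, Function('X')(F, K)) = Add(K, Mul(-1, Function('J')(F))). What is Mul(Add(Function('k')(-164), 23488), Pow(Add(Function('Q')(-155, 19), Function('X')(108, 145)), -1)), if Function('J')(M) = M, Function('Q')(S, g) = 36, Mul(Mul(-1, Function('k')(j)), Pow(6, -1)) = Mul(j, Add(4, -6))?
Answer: Rational(1345, 4) ≈ 336.25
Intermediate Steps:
Function('k')(j) = Mul(12, j) (Function('k')(j) = Mul(-6, Mul(j, Add(4, -6))) = Mul(-6, Mul(j, -2)) = Mul(-6, Mul(-2, j)) = Mul(12, j))
Function('X')(F, K) = Add(-9, K, Mul(-1, F)) (Function('X')(F, K) = Add(-9, Add(K, Mul(-1, F))) = Add(-9, K, Mul(-1, F)))
Mul(Add(Function('k')(-164), 23488), Pow(Add(Function('Q')(-155, 19), Function('X')(108, 145)), -1)) = Mul(Add(Mul(12, -164), 23488), Pow(Add(36, Add(-9, 145, Mul(-1, 108))), -1)) = Mul(Add(-1968, 23488), Pow(Add(36, Add(-9, 145, -108)), -1)) = Mul(21520, Pow(Add(36, 28), -1)) = Mul(21520, Pow(64, -1)) = Mul(21520, Rational(1, 64)) = Rational(1345, 4)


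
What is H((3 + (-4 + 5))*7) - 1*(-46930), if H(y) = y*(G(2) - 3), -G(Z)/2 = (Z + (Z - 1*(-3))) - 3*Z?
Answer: 46790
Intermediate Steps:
G(Z) = -6 + 2*Z (G(Z) = -2*((Z + (Z - 1*(-3))) - 3*Z) = -2*((Z + (Z + 3)) - 3*Z) = -2*((Z + (3 + Z)) - 3*Z) = -2*((3 + 2*Z) - 3*Z) = -2*(3 - Z) = -6 + 2*Z)
H(y) = -5*y (H(y) = y*((-6 + 2*2) - 3) = y*((-6 + 4) - 3) = y*(-2 - 3) = y*(-5) = -5*y)
H((3 + (-4 + 5))*7) - 1*(-46930) = -5*(3 + (-4 + 5))*7 - 1*(-46930) = -5*(3 + 1)*7 + 46930 = -20*7 + 46930 = -5*28 + 46930 = -140 + 46930 = 46790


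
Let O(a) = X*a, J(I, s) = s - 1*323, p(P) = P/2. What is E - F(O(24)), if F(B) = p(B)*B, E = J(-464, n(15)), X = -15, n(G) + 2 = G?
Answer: -65110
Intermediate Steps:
p(P) = P/2 (p(P) = P*(½) = P/2)
n(G) = -2 + G
J(I, s) = -323 + s (J(I, s) = s - 323 = -323 + s)
E = -310 (E = -323 + (-2 + 15) = -323 + 13 = -310)
O(a) = -15*a
F(B) = B²/2 (F(B) = (B/2)*B = B²/2)
E - F(O(24)) = -310 - (-15*24)²/2 = -310 - (-360)²/2 = -310 - 129600/2 = -310 - 1*64800 = -310 - 64800 = -65110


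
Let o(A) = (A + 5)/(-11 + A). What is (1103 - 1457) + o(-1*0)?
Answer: -3899/11 ≈ -354.45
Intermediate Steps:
o(A) = (5 + A)/(-11 + A)
(1103 - 1457) + o(-1*0) = (1103 - 1457) + (5 - 1*0)/(-11 - 1*0) = -354 + (5 + 0)/(-11 + 0) = -354 + 5/(-11) = -354 - 1/11*5 = -354 - 5/11 = -3899/11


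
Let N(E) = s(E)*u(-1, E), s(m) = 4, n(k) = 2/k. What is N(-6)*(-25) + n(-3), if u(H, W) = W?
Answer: 1798/3 ≈ 599.33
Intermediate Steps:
N(E) = 4*E
N(-6)*(-25) + n(-3) = (4*(-6))*(-25) + 2/(-3) = -24*(-25) + 2*(-⅓) = 600 - ⅔ = 1798/3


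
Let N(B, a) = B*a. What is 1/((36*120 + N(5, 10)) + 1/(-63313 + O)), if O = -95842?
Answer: 159155/695507349 ≈ 0.00022883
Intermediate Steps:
1/((36*120 + N(5, 10)) + 1/(-63313 + O)) = 1/((36*120 + 5*10) + 1/(-63313 - 95842)) = 1/((4320 + 50) + 1/(-159155)) = 1/(4370 - 1/159155) = 1/(695507349/159155) = 159155/695507349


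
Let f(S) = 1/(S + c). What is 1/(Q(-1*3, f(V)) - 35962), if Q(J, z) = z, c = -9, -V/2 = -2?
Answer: -5/179811 ≈ -2.7807e-5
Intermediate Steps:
V = 4 (V = -2*(-2) = 4)
f(S) = 1/(-9 + S) (f(S) = 1/(S - 9) = 1/(-9 + S))
1/(Q(-1*3, f(V)) - 35962) = 1/(1/(-9 + 4) - 35962) = 1/(1/(-5) - 35962) = 1/(-1/5 - 35962) = 1/(-179811/5) = -5/179811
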